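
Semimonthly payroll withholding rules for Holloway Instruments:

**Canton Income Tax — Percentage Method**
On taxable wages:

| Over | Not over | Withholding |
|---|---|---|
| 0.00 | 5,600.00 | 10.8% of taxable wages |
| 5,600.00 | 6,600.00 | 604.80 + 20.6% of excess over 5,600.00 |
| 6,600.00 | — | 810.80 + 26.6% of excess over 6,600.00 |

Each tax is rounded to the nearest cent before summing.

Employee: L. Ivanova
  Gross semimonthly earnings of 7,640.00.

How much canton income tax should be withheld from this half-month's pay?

1,087.44

Canton Income Tax: taxable = 7,640.00
  810.80 + 26.6% × (7,640.00 − 6,600.00) = 810.80 + 26.6% × 1,040.00 = 1,087.44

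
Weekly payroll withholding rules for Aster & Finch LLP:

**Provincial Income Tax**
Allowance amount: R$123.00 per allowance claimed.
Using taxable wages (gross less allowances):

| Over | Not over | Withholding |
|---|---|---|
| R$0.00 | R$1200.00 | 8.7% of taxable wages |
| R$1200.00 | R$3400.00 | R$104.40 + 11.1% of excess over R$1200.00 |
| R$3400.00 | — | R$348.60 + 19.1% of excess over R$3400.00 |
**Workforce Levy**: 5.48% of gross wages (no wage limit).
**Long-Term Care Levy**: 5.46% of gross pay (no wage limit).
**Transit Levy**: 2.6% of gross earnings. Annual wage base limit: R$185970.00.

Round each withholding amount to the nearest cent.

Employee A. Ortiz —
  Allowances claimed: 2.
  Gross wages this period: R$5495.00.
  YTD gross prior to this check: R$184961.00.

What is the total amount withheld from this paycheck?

R$1329.15

Provincial Income Tax: taxable = R$5495.00 − 2×R$123.00 = R$5249.00
  R$348.60 + 19.1% × (R$5249.00 − R$3400.00) = R$348.60 + 19.1% × R$1849.00 = R$701.76
Workforce Levy: 5.48% × R$5495.00 = R$301.13
Long-Term Care Levy: 5.46% × R$5495.00 = R$300.03
Transit Levy: cap R$185970.00 − YTD R$184961.00 = R$1009.00 subject; 2.6% × R$1009.00 = R$26.23
Total: R$701.76 + R$301.13 + R$300.03 + R$26.23 = R$1329.15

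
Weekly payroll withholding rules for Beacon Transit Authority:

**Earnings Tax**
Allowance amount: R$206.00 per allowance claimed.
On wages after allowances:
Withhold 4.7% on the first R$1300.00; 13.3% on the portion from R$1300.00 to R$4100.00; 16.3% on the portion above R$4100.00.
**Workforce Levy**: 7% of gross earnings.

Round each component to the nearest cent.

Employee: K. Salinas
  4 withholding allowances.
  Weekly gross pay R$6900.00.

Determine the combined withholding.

Earnings Tax: taxable = R$6900.00 − 4×R$206.00 = R$6076.00
  R$433.50 + 16.3% × (R$6076.00 − R$4100.00) = R$433.50 + 16.3% × R$1976.00 = R$755.59
Workforce Levy: 7% × R$6900.00 = R$483.00
Total: R$755.59 + R$483.00 = R$1238.59

R$1238.59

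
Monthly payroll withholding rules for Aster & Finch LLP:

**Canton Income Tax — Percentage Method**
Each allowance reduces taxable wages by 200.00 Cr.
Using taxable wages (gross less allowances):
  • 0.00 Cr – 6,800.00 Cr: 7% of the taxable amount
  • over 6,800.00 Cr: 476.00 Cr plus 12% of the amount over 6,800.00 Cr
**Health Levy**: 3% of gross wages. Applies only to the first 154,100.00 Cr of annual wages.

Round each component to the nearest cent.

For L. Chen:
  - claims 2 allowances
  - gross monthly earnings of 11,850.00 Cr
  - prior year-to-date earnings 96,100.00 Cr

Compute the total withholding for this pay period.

Canton Income Tax: taxable = 11,850.00 Cr − 2×200.00 Cr = 11,450.00 Cr
  476.00 Cr + 12% × (11,450.00 Cr − 6,800.00 Cr) = 476.00 Cr + 12% × 4,650.00 Cr = 1,034.00 Cr
Health Levy: 3% × 11,850.00 Cr = 355.50 Cr
Total: 1,034.00 Cr + 355.50 Cr = 1,389.50 Cr

1,389.50 Cr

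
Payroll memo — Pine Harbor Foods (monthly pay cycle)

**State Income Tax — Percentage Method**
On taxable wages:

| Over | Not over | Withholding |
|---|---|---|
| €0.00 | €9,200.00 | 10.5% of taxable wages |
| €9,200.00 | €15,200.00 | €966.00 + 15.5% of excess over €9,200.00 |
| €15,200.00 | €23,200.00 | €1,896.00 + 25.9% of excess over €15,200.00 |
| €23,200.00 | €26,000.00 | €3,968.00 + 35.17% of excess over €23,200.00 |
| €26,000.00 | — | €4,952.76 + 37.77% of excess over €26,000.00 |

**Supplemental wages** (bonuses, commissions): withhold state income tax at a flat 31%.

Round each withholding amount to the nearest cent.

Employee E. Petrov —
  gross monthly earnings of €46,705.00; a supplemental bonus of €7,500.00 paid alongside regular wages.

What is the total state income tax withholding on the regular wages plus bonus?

€15,098.04

State Income Tax: taxable = €46,705.00
  €4,952.76 + 37.77% × (€46,705.00 − €26,000.00) = €4,952.76 + 37.77% × €20,705.00 = €12,773.04
Supplemental (31% flat on bonus): 31% × €7,500.00 = €2,325.00
Total state income tax: €12,773.04 + €2,325.00 = €15,098.04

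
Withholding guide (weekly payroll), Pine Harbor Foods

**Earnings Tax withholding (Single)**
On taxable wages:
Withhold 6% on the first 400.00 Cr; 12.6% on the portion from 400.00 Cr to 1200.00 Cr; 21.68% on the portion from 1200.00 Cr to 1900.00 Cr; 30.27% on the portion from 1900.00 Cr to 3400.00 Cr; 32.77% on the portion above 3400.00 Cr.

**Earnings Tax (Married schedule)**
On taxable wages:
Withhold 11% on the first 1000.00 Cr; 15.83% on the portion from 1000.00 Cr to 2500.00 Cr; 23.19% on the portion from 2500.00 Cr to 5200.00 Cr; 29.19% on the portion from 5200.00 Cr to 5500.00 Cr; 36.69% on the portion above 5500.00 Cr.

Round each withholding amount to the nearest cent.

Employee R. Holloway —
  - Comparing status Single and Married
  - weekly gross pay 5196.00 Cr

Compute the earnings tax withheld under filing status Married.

Earnings Tax (Married): taxable = 5196.00 Cr
  347.45 Cr + 23.19% × (5196.00 Cr − 2500.00 Cr) = 347.45 Cr + 23.19% × 2696.00 Cr = 972.65 Cr

972.65 Cr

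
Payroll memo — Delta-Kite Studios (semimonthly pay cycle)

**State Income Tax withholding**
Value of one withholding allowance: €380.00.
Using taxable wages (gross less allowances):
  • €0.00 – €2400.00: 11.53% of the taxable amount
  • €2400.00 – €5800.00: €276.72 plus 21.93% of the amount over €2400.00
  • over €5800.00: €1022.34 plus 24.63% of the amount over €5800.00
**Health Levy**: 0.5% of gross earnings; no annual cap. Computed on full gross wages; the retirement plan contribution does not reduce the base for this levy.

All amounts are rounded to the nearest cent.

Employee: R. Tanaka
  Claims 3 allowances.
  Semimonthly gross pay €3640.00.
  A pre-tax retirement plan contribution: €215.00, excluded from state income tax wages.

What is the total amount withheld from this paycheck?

€281.66

State Income Tax: taxable = €3640.00 − €215.00 − 3×€380.00 = €2285.00
  11.53% × €2285.00 = €263.46
Health Levy: 0.5% × €3640.00 = €18.20
Total: €263.46 + €18.20 = €281.66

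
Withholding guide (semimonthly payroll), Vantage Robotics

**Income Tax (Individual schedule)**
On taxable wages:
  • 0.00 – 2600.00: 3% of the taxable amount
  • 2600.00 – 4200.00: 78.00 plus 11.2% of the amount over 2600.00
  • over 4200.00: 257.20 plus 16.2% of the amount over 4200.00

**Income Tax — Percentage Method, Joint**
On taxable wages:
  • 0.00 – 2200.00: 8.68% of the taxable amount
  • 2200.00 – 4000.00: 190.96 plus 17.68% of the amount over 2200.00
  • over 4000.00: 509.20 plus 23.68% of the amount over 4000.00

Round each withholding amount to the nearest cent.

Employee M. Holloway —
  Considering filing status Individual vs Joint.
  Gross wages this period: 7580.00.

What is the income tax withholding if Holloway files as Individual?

Income Tax (Individual): taxable = 7580.00
  257.20 + 16.2% × (7580.00 − 4200.00) = 257.20 + 16.2% × 3380.00 = 804.76

804.76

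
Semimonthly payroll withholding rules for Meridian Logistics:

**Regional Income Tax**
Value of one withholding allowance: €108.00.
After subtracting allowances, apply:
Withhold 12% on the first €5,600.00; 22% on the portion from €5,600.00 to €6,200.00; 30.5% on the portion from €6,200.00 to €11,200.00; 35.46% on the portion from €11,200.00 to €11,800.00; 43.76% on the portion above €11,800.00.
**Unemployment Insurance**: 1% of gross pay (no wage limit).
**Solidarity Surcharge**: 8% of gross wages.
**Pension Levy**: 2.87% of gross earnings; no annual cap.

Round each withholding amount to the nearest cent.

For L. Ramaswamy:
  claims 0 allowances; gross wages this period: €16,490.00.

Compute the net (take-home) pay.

€9,938.54

Regional Income Tax: taxable = €16,490.00
  €2,541.76 + 43.76% × (€16,490.00 − €11,800.00) = €2,541.76 + 43.76% × €4,690.00 = €4,594.10
Unemployment Insurance: 1% × €16,490.00 = €164.90
Solidarity Surcharge: 8% × €16,490.00 = €1,319.20
Pension Levy: 2.87% × €16,490.00 = €473.26
Total withheld: €4,594.10 + €164.90 + €1,319.20 + €473.26 = €6,551.46
Net pay: €16,490.00 − €6,551.46 = €9,938.54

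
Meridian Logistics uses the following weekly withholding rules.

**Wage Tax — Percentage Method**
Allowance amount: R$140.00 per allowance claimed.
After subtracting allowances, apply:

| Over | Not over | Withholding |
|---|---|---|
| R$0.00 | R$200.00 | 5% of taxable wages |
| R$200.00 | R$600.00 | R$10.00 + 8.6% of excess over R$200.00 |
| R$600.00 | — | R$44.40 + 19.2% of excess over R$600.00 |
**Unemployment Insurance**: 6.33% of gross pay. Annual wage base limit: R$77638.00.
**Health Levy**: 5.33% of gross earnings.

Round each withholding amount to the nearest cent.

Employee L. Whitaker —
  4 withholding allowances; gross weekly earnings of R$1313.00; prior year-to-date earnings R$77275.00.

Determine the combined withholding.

R$166.74

Wage Tax: taxable = R$1313.00 − 4×R$140.00 = R$753.00
  R$44.40 + 19.2% × (R$753.00 − R$600.00) = R$44.40 + 19.2% × R$153.00 = R$73.78
Unemployment Insurance: cap R$77638.00 − YTD R$77275.00 = R$363.00 subject; 6.33% × R$363.00 = R$22.98
Health Levy: 5.33% × R$1313.00 = R$69.98
Total: R$73.78 + R$22.98 + R$69.98 = R$166.74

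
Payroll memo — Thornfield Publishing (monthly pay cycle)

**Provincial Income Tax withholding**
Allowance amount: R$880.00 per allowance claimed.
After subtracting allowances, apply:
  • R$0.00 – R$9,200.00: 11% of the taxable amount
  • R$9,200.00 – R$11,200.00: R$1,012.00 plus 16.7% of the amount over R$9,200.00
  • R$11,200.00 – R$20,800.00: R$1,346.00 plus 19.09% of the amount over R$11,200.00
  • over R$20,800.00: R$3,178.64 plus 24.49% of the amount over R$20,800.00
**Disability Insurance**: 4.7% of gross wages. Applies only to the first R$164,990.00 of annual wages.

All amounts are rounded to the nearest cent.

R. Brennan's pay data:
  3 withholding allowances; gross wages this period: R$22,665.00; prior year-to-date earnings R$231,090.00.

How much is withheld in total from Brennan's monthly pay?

R$3,030.69

Provincial Income Tax: taxable = R$22,665.00 − 3×R$880.00 = R$20,025.00
  R$1,346.00 + 19.09% × (R$20,025.00 − R$11,200.00) = R$1,346.00 + 19.09% × R$8,825.00 = R$3,030.69
Disability Insurance: YTD R$231,090.00 ≥ cap R$164,990.00 → R$0.00
Total: R$3,030.69 + R$0.00 = R$3,030.69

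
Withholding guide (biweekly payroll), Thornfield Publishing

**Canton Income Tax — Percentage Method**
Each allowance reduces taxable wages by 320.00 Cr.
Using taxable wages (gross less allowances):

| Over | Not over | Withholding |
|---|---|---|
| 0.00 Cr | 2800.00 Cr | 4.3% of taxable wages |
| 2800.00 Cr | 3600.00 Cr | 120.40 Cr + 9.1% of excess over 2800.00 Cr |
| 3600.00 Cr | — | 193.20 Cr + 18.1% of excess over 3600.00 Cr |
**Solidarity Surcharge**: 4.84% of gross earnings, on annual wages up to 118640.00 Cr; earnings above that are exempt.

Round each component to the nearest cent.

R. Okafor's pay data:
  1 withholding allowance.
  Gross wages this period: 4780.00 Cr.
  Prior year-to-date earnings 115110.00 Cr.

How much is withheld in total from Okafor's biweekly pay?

519.71 Cr

Canton Income Tax: taxable = 4780.00 Cr − 1×320.00 Cr = 4460.00 Cr
  193.20 Cr + 18.1% × (4460.00 Cr − 3600.00 Cr) = 193.20 Cr + 18.1% × 860.00 Cr = 348.86 Cr
Solidarity Surcharge: cap 118640.00 Cr − YTD 115110.00 Cr = 3530.00 Cr subject; 4.84% × 3530.00 Cr = 170.85 Cr
Total: 348.86 Cr + 170.85 Cr = 519.71 Cr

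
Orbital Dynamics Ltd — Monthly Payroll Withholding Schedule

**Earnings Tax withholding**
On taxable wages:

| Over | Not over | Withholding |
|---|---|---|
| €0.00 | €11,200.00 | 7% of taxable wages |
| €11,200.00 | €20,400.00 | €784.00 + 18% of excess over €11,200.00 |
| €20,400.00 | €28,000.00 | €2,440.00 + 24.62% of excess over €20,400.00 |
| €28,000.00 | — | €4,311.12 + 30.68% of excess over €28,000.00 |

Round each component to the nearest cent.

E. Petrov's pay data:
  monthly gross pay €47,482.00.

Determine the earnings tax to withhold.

Earnings Tax: taxable = €47,482.00
  €4,311.12 + 30.68% × (€47,482.00 − €28,000.00) = €4,311.12 + 30.68% × €19,482.00 = €10,288.20

€10,288.20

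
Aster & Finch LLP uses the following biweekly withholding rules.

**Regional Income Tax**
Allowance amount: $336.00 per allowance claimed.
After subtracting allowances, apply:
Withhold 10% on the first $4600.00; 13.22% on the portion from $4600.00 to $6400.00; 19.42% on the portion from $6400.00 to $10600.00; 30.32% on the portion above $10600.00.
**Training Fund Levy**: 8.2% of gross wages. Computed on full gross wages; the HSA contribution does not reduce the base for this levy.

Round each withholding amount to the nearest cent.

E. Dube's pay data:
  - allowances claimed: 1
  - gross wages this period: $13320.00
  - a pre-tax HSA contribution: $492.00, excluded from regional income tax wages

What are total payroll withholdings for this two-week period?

Regional Income Tax: taxable = $13320.00 − $492.00 − 1×$336.00 = $12492.00
  $1513.60 + 30.32% × ($12492.00 − $10600.00) = $1513.60 + 30.32% × $1892.00 = $2087.25
Training Fund Levy: 8.2% × $13320.00 = $1092.24
Total: $2087.25 + $1092.24 = $3179.49

$3179.49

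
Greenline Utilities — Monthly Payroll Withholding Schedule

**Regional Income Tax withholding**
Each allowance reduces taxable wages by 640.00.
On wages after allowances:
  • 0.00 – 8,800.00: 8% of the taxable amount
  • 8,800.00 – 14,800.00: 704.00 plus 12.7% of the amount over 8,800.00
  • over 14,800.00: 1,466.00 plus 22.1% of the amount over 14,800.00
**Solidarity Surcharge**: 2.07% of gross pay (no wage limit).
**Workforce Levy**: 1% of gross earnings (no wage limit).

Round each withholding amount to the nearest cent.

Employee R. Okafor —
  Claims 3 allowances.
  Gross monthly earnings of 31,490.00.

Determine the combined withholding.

5,696.91

Regional Income Tax: taxable = 31,490.00 − 3×640.00 = 29,570.00
  1,466.00 + 22.1% × (29,570.00 − 14,800.00) = 1,466.00 + 22.1% × 14,770.00 = 4,730.17
Solidarity Surcharge: 2.07% × 31,490.00 = 651.84
Workforce Levy: 1% × 31,490.00 = 314.90
Total: 4,730.17 + 651.84 + 314.90 = 5,696.91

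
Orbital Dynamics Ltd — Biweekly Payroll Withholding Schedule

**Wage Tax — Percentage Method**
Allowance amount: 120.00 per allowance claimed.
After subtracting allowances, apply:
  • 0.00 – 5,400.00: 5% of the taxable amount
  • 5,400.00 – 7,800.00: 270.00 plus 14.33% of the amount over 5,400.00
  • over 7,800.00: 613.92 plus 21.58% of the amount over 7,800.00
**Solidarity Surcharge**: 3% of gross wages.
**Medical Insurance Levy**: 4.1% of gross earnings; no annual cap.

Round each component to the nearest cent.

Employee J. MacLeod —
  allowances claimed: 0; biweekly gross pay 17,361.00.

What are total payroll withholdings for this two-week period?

3,909.81

Wage Tax: taxable = 17,361.00
  613.92 + 21.58% × (17,361.00 − 7,800.00) = 613.92 + 21.58% × 9,561.00 = 2,677.18
Solidarity Surcharge: 3% × 17,361.00 = 520.83
Medical Insurance Levy: 4.1% × 17,361.00 = 711.80
Total: 2,677.18 + 520.83 + 711.80 = 3,909.81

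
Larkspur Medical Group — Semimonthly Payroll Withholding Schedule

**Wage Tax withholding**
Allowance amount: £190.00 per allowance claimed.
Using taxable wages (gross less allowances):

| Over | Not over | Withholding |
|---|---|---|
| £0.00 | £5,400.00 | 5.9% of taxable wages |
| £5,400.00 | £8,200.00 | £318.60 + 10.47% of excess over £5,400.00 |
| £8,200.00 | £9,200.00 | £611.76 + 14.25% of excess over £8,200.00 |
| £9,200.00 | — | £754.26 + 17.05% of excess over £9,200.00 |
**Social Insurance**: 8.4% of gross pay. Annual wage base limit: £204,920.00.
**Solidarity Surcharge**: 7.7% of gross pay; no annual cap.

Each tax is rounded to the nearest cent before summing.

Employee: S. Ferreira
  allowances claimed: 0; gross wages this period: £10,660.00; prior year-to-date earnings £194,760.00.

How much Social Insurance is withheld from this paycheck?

£853.44

Social Insurance: cap £204,920.00 − YTD £194,760.00 = £10,160.00 subject; 8.4% × £10,160.00 = £853.44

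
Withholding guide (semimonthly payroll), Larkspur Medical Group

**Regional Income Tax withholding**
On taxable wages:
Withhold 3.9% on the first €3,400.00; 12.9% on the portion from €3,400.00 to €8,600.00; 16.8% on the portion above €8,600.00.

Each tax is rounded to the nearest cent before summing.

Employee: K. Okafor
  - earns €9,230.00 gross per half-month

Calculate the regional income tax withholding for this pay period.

Regional Income Tax: taxable = €9,230.00
  €803.40 + 16.8% × (€9,230.00 − €8,600.00) = €803.40 + 16.8% × €630.00 = €909.24

€909.24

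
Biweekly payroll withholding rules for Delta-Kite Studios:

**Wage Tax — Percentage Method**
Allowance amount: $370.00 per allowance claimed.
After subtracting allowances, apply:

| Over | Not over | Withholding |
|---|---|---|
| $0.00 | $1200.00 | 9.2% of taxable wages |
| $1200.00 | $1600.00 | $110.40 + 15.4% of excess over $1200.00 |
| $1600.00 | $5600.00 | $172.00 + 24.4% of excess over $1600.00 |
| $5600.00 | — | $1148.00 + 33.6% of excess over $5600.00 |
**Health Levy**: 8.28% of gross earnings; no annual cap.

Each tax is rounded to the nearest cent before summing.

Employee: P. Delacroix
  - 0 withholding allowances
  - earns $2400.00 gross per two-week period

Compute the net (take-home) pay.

$1834.08

Wage Tax: taxable = $2400.00
  $172.00 + 24.4% × ($2400.00 − $1600.00) = $172.00 + 24.4% × $800.00 = $367.20
Health Levy: 8.28% × $2400.00 = $198.72
Total withheld: $367.20 + $198.72 = $565.92
Net pay: $2400.00 − $565.92 = $1834.08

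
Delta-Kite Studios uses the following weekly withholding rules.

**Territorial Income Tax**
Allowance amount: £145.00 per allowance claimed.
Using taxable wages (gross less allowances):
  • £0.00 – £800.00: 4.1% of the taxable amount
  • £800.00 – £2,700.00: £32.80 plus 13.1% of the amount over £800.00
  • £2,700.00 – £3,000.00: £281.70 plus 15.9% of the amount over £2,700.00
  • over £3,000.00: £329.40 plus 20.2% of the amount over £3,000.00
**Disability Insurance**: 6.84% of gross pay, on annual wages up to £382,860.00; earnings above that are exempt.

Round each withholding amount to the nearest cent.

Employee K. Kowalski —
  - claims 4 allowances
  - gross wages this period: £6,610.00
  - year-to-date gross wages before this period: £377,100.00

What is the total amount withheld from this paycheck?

£1,335.44

Territorial Income Tax: taxable = £6,610.00 − 4×£145.00 = £6,030.00
  £329.40 + 20.2% × (£6,030.00 − £3,000.00) = £329.40 + 20.2% × £3,030.00 = £941.46
Disability Insurance: cap £382,860.00 − YTD £377,100.00 = £5,760.00 subject; 6.84% × £5,760.00 = £393.98
Total: £941.46 + £393.98 = £1,335.44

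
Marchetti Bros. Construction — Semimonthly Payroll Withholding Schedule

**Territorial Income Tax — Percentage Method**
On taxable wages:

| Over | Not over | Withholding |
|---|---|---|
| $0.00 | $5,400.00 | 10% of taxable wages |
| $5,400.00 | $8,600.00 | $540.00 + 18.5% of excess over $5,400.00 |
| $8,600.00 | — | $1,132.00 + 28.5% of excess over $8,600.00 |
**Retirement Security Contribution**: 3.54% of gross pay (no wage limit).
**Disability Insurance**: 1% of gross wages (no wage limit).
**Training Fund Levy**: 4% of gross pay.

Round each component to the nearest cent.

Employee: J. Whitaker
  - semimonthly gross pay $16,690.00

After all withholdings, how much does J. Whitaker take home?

Territorial Income Tax: taxable = $16,690.00
  $1,132.00 + 28.5% × ($16,690.00 − $8,600.00) = $1,132.00 + 28.5% × $8,090.00 = $3,437.65
Retirement Security Contribution: 3.54% × $16,690.00 = $590.83
Disability Insurance: 1% × $16,690.00 = $166.90
Training Fund Levy: 4% × $16,690.00 = $667.60
Total withheld: $3,437.65 + $590.83 + $166.90 + $667.60 = $4,862.98
Net pay: $16,690.00 − $4,862.98 = $11,827.02

$11,827.02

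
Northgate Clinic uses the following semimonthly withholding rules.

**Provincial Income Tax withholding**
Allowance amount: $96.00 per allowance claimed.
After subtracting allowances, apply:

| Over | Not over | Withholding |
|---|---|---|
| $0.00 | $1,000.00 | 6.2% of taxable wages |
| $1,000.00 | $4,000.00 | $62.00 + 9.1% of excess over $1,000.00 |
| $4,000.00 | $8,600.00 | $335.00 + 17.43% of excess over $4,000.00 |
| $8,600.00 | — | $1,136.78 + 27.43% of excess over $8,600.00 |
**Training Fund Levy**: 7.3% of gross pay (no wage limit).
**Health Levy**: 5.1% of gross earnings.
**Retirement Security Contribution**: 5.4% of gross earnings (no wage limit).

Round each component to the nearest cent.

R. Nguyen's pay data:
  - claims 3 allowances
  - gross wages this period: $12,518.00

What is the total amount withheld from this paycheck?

Provincial Income Tax: taxable = $12,518.00 − 3×$96.00 = $12,230.00
  $1,136.78 + 27.43% × ($12,230.00 − $8,600.00) = $1,136.78 + 27.43% × $3,630.00 = $2,132.49
Training Fund Levy: 7.3% × $12,518.00 = $913.81
Health Levy: 5.1% × $12,518.00 = $638.42
Retirement Security Contribution: 5.4% × $12,518.00 = $675.97
Total: $2,132.49 + $913.81 + $638.42 + $675.97 = $4,360.69

$4,360.69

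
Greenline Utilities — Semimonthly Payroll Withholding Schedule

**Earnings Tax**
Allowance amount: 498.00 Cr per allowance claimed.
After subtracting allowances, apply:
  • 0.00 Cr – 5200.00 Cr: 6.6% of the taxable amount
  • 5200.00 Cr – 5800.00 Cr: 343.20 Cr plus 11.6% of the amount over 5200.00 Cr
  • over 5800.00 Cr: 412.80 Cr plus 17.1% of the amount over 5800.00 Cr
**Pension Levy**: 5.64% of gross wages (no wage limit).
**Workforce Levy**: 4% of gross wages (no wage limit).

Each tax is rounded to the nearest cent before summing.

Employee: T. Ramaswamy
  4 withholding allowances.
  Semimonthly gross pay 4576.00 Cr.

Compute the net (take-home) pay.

Earnings Tax: taxable = 4576.00 Cr − 4×498.00 Cr = 2584.00 Cr
  6.6% × 2584.00 Cr = 170.54 Cr
Pension Levy: 5.64% × 4576.00 Cr = 258.09 Cr
Workforce Levy: 4% × 4576.00 Cr = 183.04 Cr
Total withheld: 170.54 Cr + 258.09 Cr + 183.04 Cr = 611.67 Cr
Net pay: 4576.00 Cr − 611.67 Cr = 3964.33 Cr

3964.33 Cr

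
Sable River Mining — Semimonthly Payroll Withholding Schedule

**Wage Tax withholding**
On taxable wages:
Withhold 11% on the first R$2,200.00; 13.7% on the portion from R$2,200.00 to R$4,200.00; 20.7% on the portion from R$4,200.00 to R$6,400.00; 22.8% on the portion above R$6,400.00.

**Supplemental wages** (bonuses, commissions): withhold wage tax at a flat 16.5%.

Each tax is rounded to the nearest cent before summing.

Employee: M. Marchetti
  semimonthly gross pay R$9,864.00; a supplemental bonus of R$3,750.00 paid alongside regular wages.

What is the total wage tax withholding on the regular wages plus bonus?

R$2,379.94

Wage Tax: taxable = R$9,864.00
  R$971.40 + 22.8% × (R$9,864.00 − R$6,400.00) = R$971.40 + 22.8% × R$3,464.00 = R$1,761.19
Supplemental (16.5% flat on bonus): 16.5% × R$3,750.00 = R$618.75
Total wage tax: R$1,761.19 + R$618.75 = R$2,379.94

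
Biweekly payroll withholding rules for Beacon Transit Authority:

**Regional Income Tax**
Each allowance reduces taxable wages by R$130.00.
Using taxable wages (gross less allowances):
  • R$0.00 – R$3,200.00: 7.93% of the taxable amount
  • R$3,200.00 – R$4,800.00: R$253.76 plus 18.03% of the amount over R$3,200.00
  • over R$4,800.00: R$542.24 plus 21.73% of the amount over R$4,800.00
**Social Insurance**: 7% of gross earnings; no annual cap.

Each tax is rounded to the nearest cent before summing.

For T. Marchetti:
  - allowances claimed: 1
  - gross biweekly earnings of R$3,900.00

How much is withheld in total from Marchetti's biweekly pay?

Regional Income Tax: taxable = R$3,900.00 − 1×R$130.00 = R$3,770.00
  R$253.76 + 18.03% × (R$3,770.00 − R$3,200.00) = R$253.76 + 18.03% × R$570.00 = R$356.53
Social Insurance: 7% × R$3,900.00 = R$273.00
Total: R$356.53 + R$273.00 = R$629.53

R$629.53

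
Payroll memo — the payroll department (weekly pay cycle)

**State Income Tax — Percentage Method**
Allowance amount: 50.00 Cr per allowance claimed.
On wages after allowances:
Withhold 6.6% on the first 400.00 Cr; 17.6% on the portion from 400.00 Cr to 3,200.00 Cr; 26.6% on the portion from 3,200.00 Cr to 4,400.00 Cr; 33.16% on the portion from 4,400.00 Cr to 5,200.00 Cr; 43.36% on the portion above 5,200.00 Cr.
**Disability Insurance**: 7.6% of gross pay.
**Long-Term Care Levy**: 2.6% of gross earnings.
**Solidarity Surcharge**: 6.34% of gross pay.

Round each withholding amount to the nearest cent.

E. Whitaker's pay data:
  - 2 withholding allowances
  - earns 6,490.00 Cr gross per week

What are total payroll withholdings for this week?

State Income Tax: taxable = 6,490.00 Cr − 2×50.00 Cr = 6,390.00 Cr
  1,103.68 Cr + 43.36% × (6,390.00 Cr − 5,200.00 Cr) = 1,103.68 Cr + 43.36% × 1,190.00 Cr = 1,619.66 Cr
Disability Insurance: 7.6% × 6,490.00 Cr = 493.24 Cr
Long-Term Care Levy: 2.6% × 6,490.00 Cr = 168.74 Cr
Solidarity Surcharge: 6.34% × 6,490.00 Cr = 411.47 Cr
Total: 1,619.66 Cr + 493.24 Cr + 168.74 Cr + 411.47 Cr = 2,693.11 Cr

2,693.11 Cr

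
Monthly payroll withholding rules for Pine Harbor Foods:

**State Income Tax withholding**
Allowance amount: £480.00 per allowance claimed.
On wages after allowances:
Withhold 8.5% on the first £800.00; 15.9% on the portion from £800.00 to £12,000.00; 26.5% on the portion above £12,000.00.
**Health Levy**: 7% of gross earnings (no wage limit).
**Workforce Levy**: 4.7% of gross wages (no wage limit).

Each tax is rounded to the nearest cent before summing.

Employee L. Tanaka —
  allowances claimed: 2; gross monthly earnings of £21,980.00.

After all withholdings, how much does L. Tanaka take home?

£15,169.24

State Income Tax: taxable = £21,980.00 − 2×£480.00 = £21,020.00
  £1,848.80 + 26.5% × (£21,020.00 − £12,000.00) = £1,848.80 + 26.5% × £9,020.00 = £4,239.10
Health Levy: 7% × £21,980.00 = £1,538.60
Workforce Levy: 4.7% × £21,980.00 = £1,033.06
Total withheld: £4,239.10 + £1,538.60 + £1,033.06 = £6,810.76
Net pay: £21,980.00 − £6,810.76 = £15,169.24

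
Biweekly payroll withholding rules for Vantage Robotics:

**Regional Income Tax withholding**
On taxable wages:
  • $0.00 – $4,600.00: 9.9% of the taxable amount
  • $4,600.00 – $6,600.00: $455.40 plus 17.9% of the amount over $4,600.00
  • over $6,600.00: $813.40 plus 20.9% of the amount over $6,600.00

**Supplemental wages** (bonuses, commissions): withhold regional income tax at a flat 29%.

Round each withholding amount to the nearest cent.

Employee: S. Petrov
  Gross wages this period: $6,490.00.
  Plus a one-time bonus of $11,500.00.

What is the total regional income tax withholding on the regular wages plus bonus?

Regional Income Tax: taxable = $6,490.00
  $455.40 + 17.9% × ($6,490.00 − $4,600.00) = $455.40 + 17.9% × $1,890.00 = $793.71
Supplemental (29% flat on bonus): 29% × $11,500.00 = $3,335.00
Total regional income tax: $793.71 + $3,335.00 = $4,128.71

$4,128.71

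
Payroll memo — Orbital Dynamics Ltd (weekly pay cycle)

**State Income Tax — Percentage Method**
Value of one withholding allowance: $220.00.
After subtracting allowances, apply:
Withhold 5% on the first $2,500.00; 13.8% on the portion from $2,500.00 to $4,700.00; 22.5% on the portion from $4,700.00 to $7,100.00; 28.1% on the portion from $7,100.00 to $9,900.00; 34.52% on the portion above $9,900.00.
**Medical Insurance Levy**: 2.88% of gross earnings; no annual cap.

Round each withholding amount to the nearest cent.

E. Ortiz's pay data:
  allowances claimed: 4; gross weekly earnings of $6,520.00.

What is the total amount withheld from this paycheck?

$827.88

State Income Tax: taxable = $6,520.00 − 4×$220.00 = $5,640.00
  $428.60 + 22.5% × ($5,640.00 − $4,700.00) = $428.60 + 22.5% × $940.00 = $640.10
Medical Insurance Levy: 2.88% × $6,520.00 = $187.78
Total: $640.10 + $187.78 = $827.88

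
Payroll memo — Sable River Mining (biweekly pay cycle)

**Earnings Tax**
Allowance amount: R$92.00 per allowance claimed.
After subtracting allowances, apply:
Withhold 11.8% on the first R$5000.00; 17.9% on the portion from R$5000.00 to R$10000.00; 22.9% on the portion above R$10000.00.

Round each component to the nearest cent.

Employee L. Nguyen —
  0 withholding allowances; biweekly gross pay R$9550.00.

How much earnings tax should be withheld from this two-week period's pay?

Earnings Tax: taxable = R$9550.00
  R$590.00 + 17.9% × (R$9550.00 − R$5000.00) = R$590.00 + 17.9% × R$4550.00 = R$1404.45

R$1404.45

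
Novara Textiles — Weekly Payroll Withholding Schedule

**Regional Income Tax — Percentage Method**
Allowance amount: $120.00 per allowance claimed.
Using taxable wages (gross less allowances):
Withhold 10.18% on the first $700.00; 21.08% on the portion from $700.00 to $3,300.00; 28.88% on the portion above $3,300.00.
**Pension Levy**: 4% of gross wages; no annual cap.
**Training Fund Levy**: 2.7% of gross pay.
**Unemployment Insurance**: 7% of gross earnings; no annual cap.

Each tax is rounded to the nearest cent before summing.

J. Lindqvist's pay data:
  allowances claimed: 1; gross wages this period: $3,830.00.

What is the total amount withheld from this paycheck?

$1,262.46

Regional Income Tax: taxable = $3,830.00 − 1×$120.00 = $3,710.00
  $619.34 + 28.88% × ($3,710.00 − $3,300.00) = $619.34 + 28.88% × $410.00 = $737.75
Pension Levy: 4% × $3,830.00 = $153.20
Training Fund Levy: 2.7% × $3,830.00 = $103.41
Unemployment Insurance: 7% × $3,830.00 = $268.10
Total: $737.75 + $153.20 + $103.41 + $268.10 = $1,262.46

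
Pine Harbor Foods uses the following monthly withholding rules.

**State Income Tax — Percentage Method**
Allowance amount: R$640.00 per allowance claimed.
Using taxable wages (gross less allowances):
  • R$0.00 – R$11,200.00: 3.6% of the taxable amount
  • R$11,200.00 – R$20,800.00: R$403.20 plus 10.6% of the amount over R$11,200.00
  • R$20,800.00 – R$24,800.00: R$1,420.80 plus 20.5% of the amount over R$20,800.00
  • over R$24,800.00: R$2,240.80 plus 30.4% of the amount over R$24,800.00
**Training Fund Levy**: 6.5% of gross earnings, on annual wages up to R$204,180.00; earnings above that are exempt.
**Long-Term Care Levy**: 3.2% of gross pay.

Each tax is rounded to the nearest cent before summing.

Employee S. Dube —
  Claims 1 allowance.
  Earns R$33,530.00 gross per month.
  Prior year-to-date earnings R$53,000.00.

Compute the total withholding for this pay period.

R$7,952.57

State Income Tax: taxable = R$33,530.00 − 1×R$640.00 = R$32,890.00
  R$2,240.80 + 30.4% × (R$32,890.00 − R$24,800.00) = R$2,240.80 + 30.4% × R$8,090.00 = R$4,700.16
Training Fund Levy: 6.5% × R$33,530.00 = R$2,179.45
Long-Term Care Levy: 3.2% × R$33,530.00 = R$1,072.96
Total: R$4,700.16 + R$2,179.45 + R$1,072.96 = R$7,952.57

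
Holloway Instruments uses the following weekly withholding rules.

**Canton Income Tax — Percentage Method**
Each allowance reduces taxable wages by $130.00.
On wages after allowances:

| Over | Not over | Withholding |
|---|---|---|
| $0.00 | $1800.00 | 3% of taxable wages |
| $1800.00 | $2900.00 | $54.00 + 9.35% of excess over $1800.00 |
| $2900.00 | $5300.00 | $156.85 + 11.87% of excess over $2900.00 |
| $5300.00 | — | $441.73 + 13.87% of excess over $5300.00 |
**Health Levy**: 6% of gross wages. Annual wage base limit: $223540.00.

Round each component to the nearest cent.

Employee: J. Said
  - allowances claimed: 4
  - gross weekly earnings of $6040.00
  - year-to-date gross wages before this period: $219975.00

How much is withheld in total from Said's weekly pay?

$686.14

Canton Income Tax: taxable = $6040.00 − 4×$130.00 = $5520.00
  $441.73 + 13.87% × ($5520.00 − $5300.00) = $441.73 + 13.87% × $220.00 = $472.24
Health Levy: cap $223540.00 − YTD $219975.00 = $3565.00 subject; 6% × $3565.00 = $213.90
Total: $472.24 + $213.90 = $686.14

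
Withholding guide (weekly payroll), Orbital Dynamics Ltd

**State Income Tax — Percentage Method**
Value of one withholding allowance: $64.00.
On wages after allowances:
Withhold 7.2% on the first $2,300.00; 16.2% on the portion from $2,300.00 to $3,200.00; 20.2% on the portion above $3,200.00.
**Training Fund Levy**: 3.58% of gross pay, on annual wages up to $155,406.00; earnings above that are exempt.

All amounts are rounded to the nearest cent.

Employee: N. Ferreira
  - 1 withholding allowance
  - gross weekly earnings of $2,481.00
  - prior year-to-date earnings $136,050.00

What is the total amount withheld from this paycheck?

$273.37

State Income Tax: taxable = $2,481.00 − 1×$64.00 = $2,417.00
  $165.60 + 16.2% × ($2,417.00 − $2,300.00) = $165.60 + 16.2% × $117.00 = $184.55
Training Fund Levy: 3.58% × $2,481.00 = $88.82
Total: $184.55 + $88.82 = $273.37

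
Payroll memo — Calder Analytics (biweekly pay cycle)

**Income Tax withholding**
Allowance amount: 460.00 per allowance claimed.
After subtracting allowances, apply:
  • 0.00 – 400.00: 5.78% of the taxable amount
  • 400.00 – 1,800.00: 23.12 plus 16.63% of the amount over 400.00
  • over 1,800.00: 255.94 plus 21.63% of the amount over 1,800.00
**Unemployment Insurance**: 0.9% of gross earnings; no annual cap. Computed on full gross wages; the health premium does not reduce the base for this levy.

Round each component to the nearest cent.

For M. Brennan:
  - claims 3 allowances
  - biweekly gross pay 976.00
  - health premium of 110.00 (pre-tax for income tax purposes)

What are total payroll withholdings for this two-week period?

8.78

Income Tax: taxable = 976.00 − 110.00 − 3×460.00 = -514.00
  Taxable ≤ 0 → 0.00
Unemployment Insurance: 0.9% × 976.00 = 8.78
Total: 0.00 + 8.78 = 8.78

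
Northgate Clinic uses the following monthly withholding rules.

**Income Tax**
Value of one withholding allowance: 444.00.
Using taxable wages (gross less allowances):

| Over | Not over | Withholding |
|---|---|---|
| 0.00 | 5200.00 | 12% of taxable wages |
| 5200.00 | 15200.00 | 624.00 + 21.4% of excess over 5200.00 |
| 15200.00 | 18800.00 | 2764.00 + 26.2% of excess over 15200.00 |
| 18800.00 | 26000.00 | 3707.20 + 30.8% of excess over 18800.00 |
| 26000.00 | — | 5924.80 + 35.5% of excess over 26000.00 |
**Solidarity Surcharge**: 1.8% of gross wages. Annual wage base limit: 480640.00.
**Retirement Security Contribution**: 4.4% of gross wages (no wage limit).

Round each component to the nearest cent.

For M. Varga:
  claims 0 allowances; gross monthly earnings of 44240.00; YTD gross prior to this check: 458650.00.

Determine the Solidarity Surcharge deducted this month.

Solidarity Surcharge: cap 480640.00 − YTD 458650.00 = 21990.00 subject; 1.8% × 21990.00 = 395.82

395.82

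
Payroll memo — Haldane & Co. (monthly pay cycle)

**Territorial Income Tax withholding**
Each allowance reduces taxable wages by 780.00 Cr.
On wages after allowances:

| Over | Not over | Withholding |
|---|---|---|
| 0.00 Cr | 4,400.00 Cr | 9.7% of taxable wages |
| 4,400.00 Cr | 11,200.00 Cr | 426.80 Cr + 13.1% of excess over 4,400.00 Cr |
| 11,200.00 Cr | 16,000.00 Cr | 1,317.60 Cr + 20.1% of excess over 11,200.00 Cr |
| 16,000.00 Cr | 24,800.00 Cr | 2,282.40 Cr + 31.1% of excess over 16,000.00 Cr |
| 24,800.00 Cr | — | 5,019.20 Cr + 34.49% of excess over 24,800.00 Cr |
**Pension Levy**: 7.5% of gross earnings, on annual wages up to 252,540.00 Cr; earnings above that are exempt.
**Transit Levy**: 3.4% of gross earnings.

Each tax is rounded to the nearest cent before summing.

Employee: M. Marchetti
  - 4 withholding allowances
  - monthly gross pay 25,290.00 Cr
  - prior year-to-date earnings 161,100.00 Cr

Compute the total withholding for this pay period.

6,957.88 Cr

Territorial Income Tax: taxable = 25,290.00 Cr − 4×780.00 Cr = 22,170.00 Cr
  2,282.40 Cr + 31.1% × (22,170.00 Cr − 16,000.00 Cr) = 2,282.40 Cr + 31.1% × 6,170.00 Cr = 4,201.27 Cr
Pension Levy: 7.5% × 25,290.00 Cr = 1,896.75 Cr
Transit Levy: 3.4% × 25,290.00 Cr = 859.86 Cr
Total: 4,201.27 Cr + 1,896.75 Cr + 859.86 Cr = 6,957.88 Cr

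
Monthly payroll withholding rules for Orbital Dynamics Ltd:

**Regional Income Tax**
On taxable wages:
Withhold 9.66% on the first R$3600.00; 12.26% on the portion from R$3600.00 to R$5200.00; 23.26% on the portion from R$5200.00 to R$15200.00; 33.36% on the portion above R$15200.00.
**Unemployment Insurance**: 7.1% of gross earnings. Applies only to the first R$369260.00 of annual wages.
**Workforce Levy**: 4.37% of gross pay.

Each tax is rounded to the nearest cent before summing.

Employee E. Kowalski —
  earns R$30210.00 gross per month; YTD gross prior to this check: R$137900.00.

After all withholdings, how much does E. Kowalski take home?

R$18867.65

Regional Income Tax: taxable = R$30210.00
  R$2869.92 + 33.36% × (R$30210.00 − R$15200.00) = R$2869.92 + 33.36% × R$15010.00 = R$7877.26
Unemployment Insurance: 7.1% × R$30210.00 = R$2144.91
Workforce Levy: 4.37% × R$30210.00 = R$1320.18
Total withheld: R$7877.26 + R$2144.91 + R$1320.18 = R$11342.35
Net pay: R$30210.00 − R$11342.35 = R$18867.65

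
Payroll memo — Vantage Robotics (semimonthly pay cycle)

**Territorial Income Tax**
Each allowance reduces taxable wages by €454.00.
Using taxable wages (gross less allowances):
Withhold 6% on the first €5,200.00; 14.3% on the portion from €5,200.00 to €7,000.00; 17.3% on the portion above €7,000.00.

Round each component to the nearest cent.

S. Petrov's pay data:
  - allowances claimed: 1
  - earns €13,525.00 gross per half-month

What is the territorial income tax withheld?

Territorial Income Tax: taxable = €13,525.00 − 1×€454.00 = €13,071.00
  €569.40 + 17.3% × (€13,071.00 − €7,000.00) = €569.40 + 17.3% × €6,071.00 = €1,619.68

€1,619.68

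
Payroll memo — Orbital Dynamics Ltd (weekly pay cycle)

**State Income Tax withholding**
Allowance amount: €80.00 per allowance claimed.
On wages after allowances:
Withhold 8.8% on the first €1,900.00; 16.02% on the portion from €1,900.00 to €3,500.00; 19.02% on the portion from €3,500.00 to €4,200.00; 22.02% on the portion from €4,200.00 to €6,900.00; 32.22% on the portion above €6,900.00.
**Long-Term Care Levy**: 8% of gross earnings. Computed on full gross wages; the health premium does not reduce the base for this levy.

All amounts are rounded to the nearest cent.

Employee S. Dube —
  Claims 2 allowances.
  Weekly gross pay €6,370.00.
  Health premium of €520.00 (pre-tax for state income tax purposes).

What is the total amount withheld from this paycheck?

€1,394.36

State Income Tax: taxable = €6,370.00 − €520.00 − 2×€80.00 = €5,690.00
  €556.66 + 22.02% × (€5,690.00 − €4,200.00) = €556.66 + 22.02% × €1,490.00 = €884.76
Long-Term Care Levy: 8% × €6,370.00 = €509.60
Total: €884.76 + €509.60 = €1,394.36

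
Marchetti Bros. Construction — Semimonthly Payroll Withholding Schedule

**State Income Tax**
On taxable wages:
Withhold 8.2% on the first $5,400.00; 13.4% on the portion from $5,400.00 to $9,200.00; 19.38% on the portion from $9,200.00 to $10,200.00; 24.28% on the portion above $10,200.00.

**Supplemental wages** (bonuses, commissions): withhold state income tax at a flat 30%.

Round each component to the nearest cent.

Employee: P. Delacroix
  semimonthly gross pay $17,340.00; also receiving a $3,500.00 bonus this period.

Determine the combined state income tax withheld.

$3,929.39

State Income Tax: taxable = $17,340.00
  $1,145.80 + 24.28% × ($17,340.00 − $10,200.00) = $1,145.80 + 24.28% × $7,140.00 = $2,879.39
Supplemental (30% flat on bonus): 30% × $3,500.00 = $1,050.00
Total state income tax: $2,879.39 + $1,050.00 = $3,929.39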